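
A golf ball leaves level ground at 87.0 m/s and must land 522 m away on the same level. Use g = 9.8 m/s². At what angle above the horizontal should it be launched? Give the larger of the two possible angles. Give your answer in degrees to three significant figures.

Level-ground range R = v₀² sin(2θ)/g ⇒ sin(2θ) = gR/v₀² = 9.80 × 522 / 87.0² = 0.6759.
2θ = 42.52° or 180° − 42.52° = 137.5°, so θ = 21.26° or 68.74°.
The larger angle is 68.74°.

68.7°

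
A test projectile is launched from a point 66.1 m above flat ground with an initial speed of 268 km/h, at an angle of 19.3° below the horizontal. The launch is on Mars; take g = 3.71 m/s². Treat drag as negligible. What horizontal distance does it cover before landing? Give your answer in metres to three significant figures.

161 m

Convert: 268 km/h = 268/3.6 = 74.44 m/s.
vₓ = 74.44 cos 19.3° = 70.26 m/s; v_y0 = −24.60 m/s (downward).
The projectile lands when y = 66.1 + (−24.60) t − ½·3.71·t² = 0. Positive root: t = (−24.60 + √(24.60² + 2·3.71·66.1)) / 3.71 = (−24.60 + 33.10) / 3.71 = 2.291 s.
Horizontal distance: R = vₓ t = 70.26 × 2.291 = 161.0 m.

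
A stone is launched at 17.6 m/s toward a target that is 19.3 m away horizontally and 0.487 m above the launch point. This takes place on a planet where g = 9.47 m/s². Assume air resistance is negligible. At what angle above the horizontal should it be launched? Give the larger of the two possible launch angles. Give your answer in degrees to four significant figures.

71.74°

Trajectory: y = x tanθ − g x² (1 + tan²θ)/(2v₀²). With x = 19.3, y = 0.487, v₀ = 17.6, g = 9.47:
5.694 tan²θ − 19.3 tanθ + (6.181) = 0.
tanθ = [19.3 ± √(19.3² − 4 × 5.694 × (6.181))] / (2 × 5.694) = (19.3 ± 15.22) / 11.39, giving tanθ = 0.3581 or 3.032.
θ = 19.70° or 71.74°; the larger is 71.74°.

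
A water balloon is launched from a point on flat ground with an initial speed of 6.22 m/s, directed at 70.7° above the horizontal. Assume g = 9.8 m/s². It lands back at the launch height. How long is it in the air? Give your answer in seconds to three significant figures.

Components: vₓ = 6.220 cos 70.7° = 2.056 m/s, v_y0 = 6.220 sin 70.7° = 5.870 m/s.
Time of flight on level ground: T = 2 v_y0 / g = 2 × 5.870 / 9.80 = 1.198 s.

1.20 s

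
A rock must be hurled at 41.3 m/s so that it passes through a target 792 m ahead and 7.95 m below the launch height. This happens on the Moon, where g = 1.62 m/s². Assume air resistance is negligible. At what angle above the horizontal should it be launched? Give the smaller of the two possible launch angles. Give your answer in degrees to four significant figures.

Trajectory: y = x tanθ − g x² (1 + tan²θ)/(2v₀²). With x = 792, y = −7.95, v₀ = 41.3, g = 1.62:
297.9 tan²θ − 792 tanθ + (289.9) = 0.
tanθ = [792 ± √(792² − 4 × 297.9 × (289.9))] / (2 × 297.9) = (792 ± 530.9) / 595.8, giving tanθ = 0.4383 or 2.220.
θ = 23.67° or 65.76°; the smaller is 23.67°.

23.67°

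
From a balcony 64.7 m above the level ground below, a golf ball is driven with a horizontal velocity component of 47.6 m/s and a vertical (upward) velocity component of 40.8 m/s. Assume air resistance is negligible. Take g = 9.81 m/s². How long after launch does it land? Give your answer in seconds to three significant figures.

The projectile lands when y = 64.7 + (40.80) t − ½·9.81·t² = 0. Positive root: t = (40.80 + √(40.80² + 2·9.81·64.7)) / 9.81 = (40.80 + 54.17) / 9.81 = 9.681 s.

9.68 s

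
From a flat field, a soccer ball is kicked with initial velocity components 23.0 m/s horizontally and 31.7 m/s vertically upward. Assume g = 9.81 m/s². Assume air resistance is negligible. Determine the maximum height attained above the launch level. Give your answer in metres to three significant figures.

Maximum height: H = v_y0² / (2g) = 31.70² / (2 × 9.81) = 51.22 m.

51.2 m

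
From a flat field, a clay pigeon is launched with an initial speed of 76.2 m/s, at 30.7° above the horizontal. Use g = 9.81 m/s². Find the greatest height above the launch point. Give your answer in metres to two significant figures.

Horizontal component vₓ = 76.20 cos 30.7° = 65.52 m/s; vertical v_y0 = 76.20 sin 30.7° = 38.90 m/s.
Maximum height: H = v_y0² / (2g) = 38.90² / (2 × 9.81) = 77.14 m.

77 m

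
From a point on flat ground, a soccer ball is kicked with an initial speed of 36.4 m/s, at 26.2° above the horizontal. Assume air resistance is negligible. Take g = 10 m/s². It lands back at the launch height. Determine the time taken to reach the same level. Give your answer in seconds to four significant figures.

3.214 s

Components: vₓ = 36.40 cos 26.2° = 32.66 m/s, v_y0 = 36.40 sin 26.2° = 16.07 m/s.
It returns to y = 0 when t = 2 v_y0 / g = 2(16.07)/10.0 = 3.214 s.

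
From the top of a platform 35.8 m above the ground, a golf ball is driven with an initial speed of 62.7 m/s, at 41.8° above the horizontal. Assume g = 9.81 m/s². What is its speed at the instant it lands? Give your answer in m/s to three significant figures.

68.1 m/s

Resolve: vₓ = 62.70 cos 41.8° = 46.74 m/s and v_y0 = 62.70 sin 41.8° = 41.79 m/s.
With up positive and y = 0 at the ground: y(t) = 35.8 + (41.79) t − 4.905 t². Setting y = 0 and taking the positive root: t = [41.79 + √(41.79² + 2·9.81·35.8)] / 9.81 = (41.79 + 49.49) / 9.81 = 9.305 s.
Vertical velocity at impact: v_y = v_y0 − g t = 41.79 − 9.81 × 9.305 = −49.49 m/s.
Speed: |v| = √(vₓ² + v_y²) = √(46.74² + 49.49²) = 68.07 m/s.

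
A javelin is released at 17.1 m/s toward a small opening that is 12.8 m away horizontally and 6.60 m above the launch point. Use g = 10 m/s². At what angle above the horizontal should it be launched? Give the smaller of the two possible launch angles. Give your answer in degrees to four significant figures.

Trajectory: y = x tanθ − g x² (1 + tan²θ)/(2v₀²). With x = 12.8, y = 6.60, v₀ = 17.1, g = 10.0:
2.802 tan²θ − 12.8 tanθ + (9.402) = 0.
tanθ = [12.8 ± √(12.8² − 4 × 2.802 × (9.402))] / (2 × 2.802) = (12.8 ± 7.648) / 5.603, giving tanθ = 0.9196 or 3.649.
θ = 42.60° or 74.68°; the smaller is 42.60°.

42.60°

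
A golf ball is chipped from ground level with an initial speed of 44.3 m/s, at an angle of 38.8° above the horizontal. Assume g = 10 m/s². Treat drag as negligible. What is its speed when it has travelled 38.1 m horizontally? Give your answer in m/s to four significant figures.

Resolve: vₓ = 44.30 cos 38.8° = 34.52 m/s and v_y0 = 44.30 sin 38.8° = 27.76 m/s.
Time to reach x = 38.1 m: t = x/vₓ = 38.1/34.52 = 1.104 s.
Vertical velocity there: v_y = v_y0 − g t = 27.76 − 10.0 × 1.104 = 16.72 m/s.
Speed: √(vₓ² + v_y²) = √(34.52² + 16.72²) = 38.36 m/s.

38.36 m/s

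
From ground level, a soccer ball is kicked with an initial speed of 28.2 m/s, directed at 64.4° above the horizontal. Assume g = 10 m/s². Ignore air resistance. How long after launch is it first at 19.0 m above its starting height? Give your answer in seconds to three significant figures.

0.910 s

Resolve: vₓ = 28.20 cos 64.4° = 12.18 m/s and v_y0 = 28.20 sin 64.4° = 25.43 m/s.
Require v_y0 t − ½ g t² = 19.0, i.e. 5.000 t² − 25.43 t + 19.0 = 0.
t = [25.43 ± √(25.43² − 2·10.0·19.0)] / 10.0 = (25.43 ± 16.33) / 10.0, so t = 0.9099 s or t = 4.176 s.
The first (ascending) time is 0.9099 s.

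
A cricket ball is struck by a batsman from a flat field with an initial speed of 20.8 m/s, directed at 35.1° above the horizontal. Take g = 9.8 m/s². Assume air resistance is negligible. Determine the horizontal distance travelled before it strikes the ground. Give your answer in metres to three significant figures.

41.5 m

Resolve: vₓ = 20.80 cos 35.1° = 17.02 m/s and v_y0 = 20.80 sin 35.1° = 11.96 m/s.
Time aloft: T = 2 v_y0 / g = 2 × 11.96 / 9.80 = 2.441 s.
Horizontal distance R = vₓ T = 17.02 × 2.441 = 41.54 m.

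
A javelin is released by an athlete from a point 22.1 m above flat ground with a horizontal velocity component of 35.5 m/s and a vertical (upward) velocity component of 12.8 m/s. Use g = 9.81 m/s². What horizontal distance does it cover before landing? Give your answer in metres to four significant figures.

With up positive and y = 0 at the ground: y(t) = 22.1 + (12.80) t − 4.905 t². Setting y = 0 and taking the positive root: t = [12.80 + √(12.80² + 2·9.81·22.1)] / 9.81 = (12.80 + 24.44) / 9.81 = 3.796 s.
Horizontal distance: R = vₓ t = 35.50 × 3.796 = 134.8 m.

134.8 m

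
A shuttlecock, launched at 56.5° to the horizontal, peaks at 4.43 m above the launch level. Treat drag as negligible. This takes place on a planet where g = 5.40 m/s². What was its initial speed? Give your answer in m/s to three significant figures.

8.29 m/s

At the peak v_y = 0, so v_y0 = √(2gH) = √(2 × 5.40 × 4.43) = 6.917 m/s.
v_y0 = v₀ sin θ ⇒ v₀ = 6.917 / sin 56.5° = 8.295 m/s.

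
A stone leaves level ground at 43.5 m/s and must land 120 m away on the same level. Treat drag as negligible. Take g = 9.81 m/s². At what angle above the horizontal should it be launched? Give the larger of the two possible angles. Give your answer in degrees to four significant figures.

Level-ground range R = v₀² sin(2θ)/g ⇒ sin(2θ) = gR/v₀² = 9.81 × 120 / 43.5² = 0.6221.
2θ = 38.47° or 180° − 38.47° = 141.5°, so θ = 19.24° or 70.76°.
The larger angle is 70.76°.

70.76°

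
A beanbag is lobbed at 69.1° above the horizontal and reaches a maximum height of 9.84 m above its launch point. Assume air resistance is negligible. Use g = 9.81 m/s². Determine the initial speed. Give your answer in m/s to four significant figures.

14.87 m/s

At the peak v_y = 0, so v_y0 = √(2gH) = √(2 × 9.81 × 9.84) = 13.89 m/s.
v_y0 = v₀ sin θ ⇒ v₀ = 13.89 / sin 69.1° = 14.87 m/s.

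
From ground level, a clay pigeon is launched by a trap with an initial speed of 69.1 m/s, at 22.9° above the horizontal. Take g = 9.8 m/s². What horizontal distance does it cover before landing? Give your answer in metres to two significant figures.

350 m

Components: vₓ = 69.10 cos 22.9° = 63.65 m/s, v_y0 = 69.10 sin 22.9° = 26.89 m/s.
Time aloft: T = 2 v_y0 / g = 2 × 26.89 / 9.80 = 5.487 s.
Horizontal distance R = vₓ T = 63.65 × 5.487 = 349.3 m.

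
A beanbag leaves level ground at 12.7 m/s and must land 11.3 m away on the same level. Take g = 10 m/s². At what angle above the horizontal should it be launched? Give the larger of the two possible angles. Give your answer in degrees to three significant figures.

67.8°

From R = (v₀²/g) sin 2θ: sin 2θ = 10.0 × 11.3 / 161.29 = 0.7006.
2θ = 44.48° or 180° − 44.48° = 135.5°, so θ = 22.24° or 67.76°.
The larger angle is 67.76°.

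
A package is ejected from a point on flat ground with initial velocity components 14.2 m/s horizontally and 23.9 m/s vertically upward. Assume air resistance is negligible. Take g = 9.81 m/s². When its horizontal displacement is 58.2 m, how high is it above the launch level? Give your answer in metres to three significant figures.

15.6 m

x = vₓ t ⇒ t = 58.2/14.20 = 4.099 s.
Height: y = v_y0 t − ½ g t² = 23.90 × 4.099 − 4.905 × 4.099² = 97.96 − 82.40 = 15.56 m.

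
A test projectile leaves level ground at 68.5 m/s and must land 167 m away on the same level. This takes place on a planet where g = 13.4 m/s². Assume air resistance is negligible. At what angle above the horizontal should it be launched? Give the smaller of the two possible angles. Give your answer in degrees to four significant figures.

R = v₀² sin 2θ / g gives sin 2θ = gR/v₀² = 13.4·167/68.5² = 0.4769.
2θ = 28.48° or 180° − 28.48° = 151.5°, so θ = 14.24° or 75.76°.
The smaller angle is 14.24°.

14.24°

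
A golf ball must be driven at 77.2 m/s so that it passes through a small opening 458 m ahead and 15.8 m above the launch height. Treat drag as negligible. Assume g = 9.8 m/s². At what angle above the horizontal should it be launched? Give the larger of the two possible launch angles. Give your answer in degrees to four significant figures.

Trajectory: y = x tanθ − g x² (1 + tan²θ)/(2v₀²). With x = 458, y = 15.8, v₀ = 77.2, g = 9.80:
172.5 tan²θ − 458 tanθ + (188.3) = 0.
tanθ = [458 ± √(458² − 4 × 172.5 × (188.3))] / (2 × 172.5) = (458 ± 282.7) / 344.9, giving tanθ = 0.5084 or 2.147.
θ = 26.95° or 65.03°; the larger is 65.03°.

65.03°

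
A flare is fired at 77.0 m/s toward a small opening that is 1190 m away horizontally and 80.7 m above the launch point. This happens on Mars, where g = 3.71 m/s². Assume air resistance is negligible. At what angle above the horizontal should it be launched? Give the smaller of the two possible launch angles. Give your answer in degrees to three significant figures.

Trajectory: y = x tanθ − g x² (1 + tan²θ)/(2v₀²). With x = 1190, y = 80.7, v₀ = 77.0, g = 3.71:
443.1 tan²θ − 1190 tanθ + (523.8) = 0.
tanθ = [1190 ± √(1190² − 4 × 443.1 × (523.8))] / (2 × 443.1) = (1190 ± 698.5) / 886.1, giving tanθ = 0.5547 or 2.131.
θ = 29.02° or 64.86°; the smaller is 29.02°.

29.0°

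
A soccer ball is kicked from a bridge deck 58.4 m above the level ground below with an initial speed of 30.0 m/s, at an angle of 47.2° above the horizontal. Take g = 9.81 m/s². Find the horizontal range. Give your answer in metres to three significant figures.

Resolve: vₓ = 30.00 cos 47.2° = 20.38 m/s and v_y0 = 30.00 sin 47.2° = 22.01 m/s.
The projectile lands when y = 58.4 + (22.01) t − ½·9.81·t² = 0. Positive root: t = (22.01 + √(22.01² + 2·9.81·58.4)) / 9.81 = (22.01 + 40.38) / 9.81 = 6.360 s.
Horizontal distance: R = vₓ t = 20.38 × 6.360 = 129.6 m.

130 m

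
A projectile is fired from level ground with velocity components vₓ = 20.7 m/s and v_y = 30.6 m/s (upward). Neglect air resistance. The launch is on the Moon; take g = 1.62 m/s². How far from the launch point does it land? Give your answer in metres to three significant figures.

Time aloft: T = 2 v_y0 / g = 2 × 30.60 / 1.62 = 37.78 s.
Range: R = vₓ T = 20.70 × 37.78 = 782.0 m.

782 m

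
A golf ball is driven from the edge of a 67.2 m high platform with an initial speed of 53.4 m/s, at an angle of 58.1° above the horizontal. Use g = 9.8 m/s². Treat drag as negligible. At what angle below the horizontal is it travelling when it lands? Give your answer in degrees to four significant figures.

Resolve: vₓ = 53.40 cos 58.1° = 28.22 m/s and v_y0 = 53.40 sin 58.1° = 45.34 m/s.
Vertical motion (up positive, ground at y = 0): 4.900 t² − (45.34) t − 67.2 = 0, so t = (45.34 + √(45.34² + 2·9.80·67.2)) / 9.80 = (45.34 + 58.07) / 9.80 = 10.55 s.
At impact: v_y = v_y0 − g t = −58.07 m/s; vₓ = 28.22 m/s.
Angle below horizontal: arctan(|v_y|/vₓ) = arctan(58.07/28.22) = 64.08°.

64.08°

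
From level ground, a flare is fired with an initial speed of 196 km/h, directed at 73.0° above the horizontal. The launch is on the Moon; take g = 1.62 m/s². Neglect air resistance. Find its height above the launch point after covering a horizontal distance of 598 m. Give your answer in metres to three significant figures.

813 m

Convert: 196 km/h = 196/3.6 = 54.44 m/s.
vₓ = 54.44 cos 73.0° = 15.92 m/s; v_y0 = 54.44 sin 73.0° = 52.07 m/s.
Time to reach x = 598 m: t = x/vₓ = 598/15.92 = 37.57 s.
Height: y = v_y0 t − ½ g t² = 52.07 × 37.57 − 0.8100 × 37.57² = 1956 − 1143 = 812.8 m.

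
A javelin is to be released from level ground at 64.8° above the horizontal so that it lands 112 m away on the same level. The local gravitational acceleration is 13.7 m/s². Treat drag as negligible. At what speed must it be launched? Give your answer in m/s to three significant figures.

On level ground R = v₀² sin 2θ / g ⇒ v₀ = √(gR / sin 2θ).
v₀ = √(13.7 × 112 / sin 129.6°) = √(1534 / 0.7705) = √1991.4 = 44.63 m/s.

44.6 m/s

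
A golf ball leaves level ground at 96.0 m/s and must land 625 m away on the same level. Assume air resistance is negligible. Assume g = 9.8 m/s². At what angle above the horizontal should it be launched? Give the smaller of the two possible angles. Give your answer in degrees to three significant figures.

20.8°

Level-ground range R = v₀² sin(2θ)/g ⇒ sin(2θ) = gR/v₀² = 9.80 × 625 / 96.0² = 0.6646.
2θ = 41.65° or 180° − 41.65° = 138.3°, so θ = 20.83° or 69.17°.
The smaller angle is 20.83°.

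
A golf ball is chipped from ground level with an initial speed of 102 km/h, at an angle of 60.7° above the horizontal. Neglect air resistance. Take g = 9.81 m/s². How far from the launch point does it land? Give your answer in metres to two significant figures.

Convert: 102 km/h = 102/3.6 = 28.33 m/s.
Horizontal component vₓ = 28.33 cos 60.7° = 13.87 m/s; vertical v_y0 = 28.33 sin 60.7° = 24.71 m/s.
Flight time T = 2 v_y0 / g = 5.037 s.
Horizontal distance R = vₓ T = 13.87 × 5.037 = 69.85 m.

70 m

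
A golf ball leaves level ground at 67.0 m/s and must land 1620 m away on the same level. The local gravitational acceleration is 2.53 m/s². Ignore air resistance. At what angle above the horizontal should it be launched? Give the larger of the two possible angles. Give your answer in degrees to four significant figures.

57.04°

Level-ground range R = v₀² sin(2θ)/g ⇒ sin(2θ) = gR/v₀² = 2.53 × 1620 / 67.0² = 0.9130.
2θ = 65.93° or 180° − 65.93° = 114.1°, so θ = 32.96° or 57.04°.
The larger angle is 57.04°.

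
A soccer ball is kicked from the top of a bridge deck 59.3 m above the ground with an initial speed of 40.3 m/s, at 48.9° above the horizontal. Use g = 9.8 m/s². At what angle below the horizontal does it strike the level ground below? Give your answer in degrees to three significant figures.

Resolve: vₓ = 40.30 cos 48.9° = 26.49 m/s and v_y0 = 40.30 sin 48.9° = 30.37 m/s.
Vertical motion (up positive, ground at y = 0): 4.900 t² − (30.37) t − 59.3 = 0, so t = (30.37 + √(30.37² + 2·9.80·59.3)) / 9.80 = (30.37 + 45.66) / 9.80 = 7.758 s.
At impact: v_y = v_y0 − g t = −45.66 m/s; vₓ = 26.49 m/s.
Angle below horizontal: arctan(|v_y|/vₓ) = arctan(45.66/26.49) = 59.88°.

59.9°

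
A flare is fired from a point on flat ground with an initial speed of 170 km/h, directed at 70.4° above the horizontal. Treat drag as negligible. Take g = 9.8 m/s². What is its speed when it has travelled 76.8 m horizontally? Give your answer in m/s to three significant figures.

Convert: 170 km/h = 170/3.6 = 47.22 m/s.
Components: vₓ = 47.22 cos 70.4° = 15.84 m/s, v_y0 = 47.22 sin 70.4° = 44.49 m/s.
At x = 76.8 m, t = x/vₓ = 76.8/15.84 = 4.848 s.
Vertical velocity there: v_y = v_y0 − g t = 44.49 − 9.80 × 4.848 = −3.027 m/s.
Speed: √(vₓ² + v_y²) = √(15.84² + 3.027²) = 16.13 m/s.

16.1 m/s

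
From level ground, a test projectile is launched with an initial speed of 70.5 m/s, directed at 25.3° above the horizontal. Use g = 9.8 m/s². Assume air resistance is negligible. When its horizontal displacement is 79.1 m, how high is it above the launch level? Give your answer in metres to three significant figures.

Resolve: vₓ = 70.50 cos 25.3° = 63.74 m/s and v_y0 = 70.50 sin 25.3° = 30.13 m/s.
Time to reach x = 79.1 m: t = x/vₓ = 79.1/63.74 = 1.241 s.
Height: y = v_y0 t − ½ g t² = 30.13 × 1.241 − 4.900 × 1.241² = 37.39 − 7.547 = 29.84 m.

29.8 m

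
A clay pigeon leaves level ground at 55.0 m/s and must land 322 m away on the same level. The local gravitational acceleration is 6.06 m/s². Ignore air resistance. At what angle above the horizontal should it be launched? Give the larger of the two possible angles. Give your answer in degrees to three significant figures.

R = v₀² sin 2θ / g gives sin 2θ = gR/v₀² = 6.06·322/55.0² = 0.6451.
2θ = 40.17° or 180° − 40.17° = 139.8°, so θ = 20.09° or 69.91°.
The larger angle is 69.91°.

69.9°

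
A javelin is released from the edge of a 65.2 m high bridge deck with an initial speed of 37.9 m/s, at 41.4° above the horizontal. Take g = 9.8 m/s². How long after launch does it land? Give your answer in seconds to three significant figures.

7.01 s

Resolve: vₓ = 37.90 cos 41.4° = 28.43 m/s and v_y0 = 37.90 sin 41.4° = 25.06 m/s.
With up positive and y = 0 at the ground: y(t) = 65.2 + (25.06) t − 4.900 t². Setting y = 0 and taking the positive root: t = [25.06 + √(25.06² + 2·9.80·65.2)] / 9.80 = (25.06 + 43.66) / 9.80 = 7.013 s.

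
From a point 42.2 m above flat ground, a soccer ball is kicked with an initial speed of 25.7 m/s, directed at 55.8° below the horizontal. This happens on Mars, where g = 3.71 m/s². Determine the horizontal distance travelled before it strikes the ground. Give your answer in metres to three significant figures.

24.9 m

Resolve: vₓ = 25.70 cos 55.8° = 14.45 m/s and v_y0 = −21.26 m/s (downward).
Vertical motion (up positive, ground at y = 0): 1.855 t² − (−21.26) t − 42.2 = 0, so t = (−21.26 + √(21.26² + 2·3.71·42.2)) / 3.71 = (−21.26 + 27.66) / 3.71 = 1.725 s.
Horizontal distance: R = vₓ t = 14.45 × 1.725 = 24.93 m.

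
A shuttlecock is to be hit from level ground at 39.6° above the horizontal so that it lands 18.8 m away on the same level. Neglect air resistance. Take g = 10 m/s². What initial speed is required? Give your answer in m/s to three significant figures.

13.8 m/s

On level ground R = v₀² sin 2θ / g ⇒ v₀ = √(gR / sin 2θ).
v₀ = √(10.0 × 18.8 / sin 79.20°) = √(188.0 / 0.9823) = √191.39 = 13.83 m/s.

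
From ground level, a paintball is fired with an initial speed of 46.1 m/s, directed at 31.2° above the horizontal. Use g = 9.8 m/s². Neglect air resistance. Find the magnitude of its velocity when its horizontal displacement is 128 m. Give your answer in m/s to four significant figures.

40.22 m/s

vₓ = 46.10 cos 31.2° = 39.43 m/s; v_y0 = 46.10 sin 31.2° = 23.88 m/s.
x = vₓ t ⇒ t = 128/39.43 = 3.246 s.
Vertical velocity there: v_y = v_y0 − g t = 23.88 − 9.80 × 3.246 = −7.930 m/s.
Speed: √(vₓ² + v_y²) = √(39.43² + 7.930²) = 40.22 m/s.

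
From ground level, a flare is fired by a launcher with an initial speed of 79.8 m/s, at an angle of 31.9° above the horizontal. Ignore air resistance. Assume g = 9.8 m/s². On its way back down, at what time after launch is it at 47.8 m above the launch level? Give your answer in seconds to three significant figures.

vₓ = 79.80 cos 31.9° = 67.75 m/s; v_y0 = 79.80 sin 31.9° = 42.17 m/s.
Height y(t) = 42.17 t − 4.900 t² = 47.8 gives 4.900 t² − 42.17 t + 47.8 = 0.
t = [42.17 ± √(42.17² − 2·9.80·47.8)] / 9.80 = (42.17 ± 29.01) / 9.80, so t = 1.343 s or t = 7.263 s.
The descending-branch root is 7.263 s.

7.26 s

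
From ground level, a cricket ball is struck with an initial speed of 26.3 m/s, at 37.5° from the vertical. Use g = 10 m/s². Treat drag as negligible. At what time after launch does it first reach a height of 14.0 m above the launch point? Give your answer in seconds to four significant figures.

vₓ = 26.30 sin 37.5° = 16.01 m/s; v_y0 = 26.30 cos 37.5° = 20.87 m/s.
Set y = v_y0 t − ½ g t² = 14.0: 5.000 t² − 20.87 t + 14.0 = 0.
t = [20.87 ± √(20.87² − 2·10.0·14.0)] / 10.0 = (20.87 ± 12.46) / 10.0, so t = 0.8401 s or t = 3.333 s.
The first (ascending) time is 0.8401 s.

0.8401 s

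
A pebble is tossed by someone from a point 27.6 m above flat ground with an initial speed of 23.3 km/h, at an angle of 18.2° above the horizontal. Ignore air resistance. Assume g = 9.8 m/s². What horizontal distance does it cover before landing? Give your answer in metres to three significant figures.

15.9 m

Convert: 23.3 km/h = 23.3/3.6 = 6.472 m/s.
vₓ = 6.472 cos 18.2° = 6.148 m/s; v_y0 = 6.472 sin 18.2° = 2.022 m/s.
With up positive and y = 0 at the ground: y(t) = 27.6 + (2.022) t − 4.900 t². Setting y = 0 and taking the positive root: t = [2.022 + √(2.022² + 2·9.80·27.6)] / 9.80 = (2.022 + 23.35) / 9.80 = 2.589 s.
Horizontal distance: R = vₓ t = 6.148 × 2.589 = 15.92 m.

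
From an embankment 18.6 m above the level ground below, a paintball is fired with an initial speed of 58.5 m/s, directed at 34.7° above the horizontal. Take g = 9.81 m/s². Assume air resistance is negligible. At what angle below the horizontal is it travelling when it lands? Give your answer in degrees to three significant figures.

Resolve: vₓ = 58.50 cos 34.7° = 48.10 m/s and v_y0 = 58.50 sin 34.7° = 33.30 m/s.
Vertical motion (up positive, ground at y = 0): 4.905 t² − (33.30) t − 18.6 = 0, so t = (33.30 + √(33.30² + 2·9.81·18.6)) / 9.81 = (33.30 + 38.39) / 9.81 = 7.308 s.
At impact: v_y = v_y0 − g t = −38.39 m/s; vₓ = 48.10 m/s.
Angle below horizontal: arctan(|v_y|/vₓ) = arctan(38.39/48.10) = 38.60°.

38.6°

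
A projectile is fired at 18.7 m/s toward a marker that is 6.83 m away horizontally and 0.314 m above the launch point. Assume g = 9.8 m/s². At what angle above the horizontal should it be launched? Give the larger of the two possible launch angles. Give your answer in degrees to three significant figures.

Trajectory: y = x tanθ − g x² (1 + tan²θ)/(2v₀²). With x = 6.83, y = 0.314, v₀ = 18.7, g = 9.80:
0.6537 tan²θ − 6.83 tanθ + (0.9677) = 0.
tanθ = [6.83 ± √(6.83² − 4 × 0.6537 × (0.9677))] / (2 × 0.6537) = (6.83 ± 6.642) / 1.307, giving tanθ = 0.1437 or 10.31.
θ = 8.175° or 84.46°; the larger is 84.46°.

84.5°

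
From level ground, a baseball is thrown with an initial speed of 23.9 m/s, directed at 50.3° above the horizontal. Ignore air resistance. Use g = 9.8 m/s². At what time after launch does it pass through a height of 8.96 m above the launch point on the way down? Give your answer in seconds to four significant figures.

3.177 s

Resolve: vₓ = 23.90 cos 50.3° = 15.27 m/s and v_y0 = 23.90 sin 50.3° = 18.39 m/s.
Set y = v_y0 t − ½ g t² = 8.96: 4.900 t² − 18.39 t + 8.96 = 0.
t = [18.39 ± √(18.39² − 2·9.80·8.96)] / 9.80 = (18.39 ± 12.75) / 9.80, so t = 0.5755 s or t = 3.177 s.
The descending-branch root is 3.177 s.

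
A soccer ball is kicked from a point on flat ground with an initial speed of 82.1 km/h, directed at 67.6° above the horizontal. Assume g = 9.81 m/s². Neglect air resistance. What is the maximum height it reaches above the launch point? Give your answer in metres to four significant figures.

Convert: 82.1 km/h = 82.1/3.6 = 22.81 m/s.
Resolve: vₓ = 22.81 cos 67.6° = 8.691 m/s and v_y0 = 22.81 sin 67.6° = 21.08 m/s.
Maximum height: H = v_y0² / (2g) = 21.08² / (2 × 9.81) = 22.66 m.

22.66 m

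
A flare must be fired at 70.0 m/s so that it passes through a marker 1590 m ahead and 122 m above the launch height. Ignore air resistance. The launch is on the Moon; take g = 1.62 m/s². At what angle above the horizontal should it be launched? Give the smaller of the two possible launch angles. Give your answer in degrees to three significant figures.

20.7°

Trajectory: y = x tanθ − g x² (1 + tan²θ)/(2v₀²). With x = 1590, y = 122, v₀ = 70.0, g = 1.62:
417.9 tan²θ − 1590 tanθ + (539.9) = 0.
tanθ = [1590 ± √(1590² − 4 × 417.9 × (539.9))] / (2 × 417.9) = (1590 ± 1275) / 835.8, giving tanθ = 0.3769 or 3.428.
θ = 20.65° or 73.74°; the smaller is 20.65°.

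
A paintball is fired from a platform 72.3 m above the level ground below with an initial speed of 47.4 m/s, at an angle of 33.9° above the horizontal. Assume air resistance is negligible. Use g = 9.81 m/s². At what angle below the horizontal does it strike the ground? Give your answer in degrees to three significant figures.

49.5°

Components: vₓ = 47.40 cos 33.9° = 39.34 m/s, v_y0 = 47.40 sin 33.9° = 26.44 m/s.
Vertical motion (up positive, ground at y = 0): 4.905 t² − (26.44) t − 72.3 = 0, so t = (26.44 + √(26.44² + 2·9.81·72.3)) / 9.81 = (26.44 + 46.02) / 9.81 = 7.386 s.
At impact: v_y = v_y0 − g t = −46.02 m/s; vₓ = 39.34 m/s.
Angle below horizontal: arctan(|v_y|/vₓ) = arctan(46.02/39.34) = 49.47°.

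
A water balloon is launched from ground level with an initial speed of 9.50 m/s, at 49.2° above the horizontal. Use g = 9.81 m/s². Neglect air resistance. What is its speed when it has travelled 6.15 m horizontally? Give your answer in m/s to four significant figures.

vₓ = 9.500 cos 49.2° = 6.207 m/s; v_y0 = 9.500 sin 49.2° = 7.191 m/s.
x = vₓ t ⇒ t = 6.15/6.207 = 0.9907 s.
Vertical velocity there: v_y = v_y0 − g t = 7.191 − 9.81 × 0.9907 = −2.528 m/s.
Speed: √(vₓ² + v_y²) = √(6.207² + 2.528²) = 6.702 m/s.

6.702 m/s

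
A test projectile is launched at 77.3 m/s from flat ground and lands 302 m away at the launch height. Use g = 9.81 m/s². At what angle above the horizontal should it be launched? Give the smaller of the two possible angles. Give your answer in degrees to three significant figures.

From R = (v₀²/g) sin 2θ: sin 2θ = 9.81 × 302 / 5975.3 = 0.4958.
2θ = 29.72° or 180° − 29.72° = 150.3°, so θ = 14.86° or 75.14°.
The smaller angle is 14.86°.

14.9°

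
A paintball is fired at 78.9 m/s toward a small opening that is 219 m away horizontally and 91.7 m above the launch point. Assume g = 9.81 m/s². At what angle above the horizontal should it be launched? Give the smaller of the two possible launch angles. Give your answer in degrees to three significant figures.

Trajectory: y = x tanθ − g x² (1 + tan²θ)/(2v₀²). With x = 219, y = 91.7, v₀ = 78.9, g = 9.81:
37.79 tan²θ − 219 tanθ + (129.5) = 0.
tanθ = [219 ± √(219² − 4 × 37.79 × (129.5))] / (2 × 37.79) = (219 ± 168.5) / 75.58, giving tanθ = 0.6684 or 5.127.
θ = 33.76° or 78.96°; the smaller is 33.76°.

33.8°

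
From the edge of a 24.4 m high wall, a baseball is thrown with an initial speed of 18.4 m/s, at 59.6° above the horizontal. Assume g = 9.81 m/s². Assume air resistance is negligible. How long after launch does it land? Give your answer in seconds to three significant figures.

vₓ = 18.40 cos 59.6° = 9.311 m/s; v_y0 = 18.40 sin 59.6° = 15.87 m/s.
With up positive and y = 0 at the ground: y(t) = 24.4 + (15.87) t − 4.905 t². Setting y = 0 and taking the positive root: t = [15.87 + √(15.87² + 2·9.81·24.4)] / 9.81 = (15.87 + 27.03) / 9.81 = 4.373 s.

4.37 s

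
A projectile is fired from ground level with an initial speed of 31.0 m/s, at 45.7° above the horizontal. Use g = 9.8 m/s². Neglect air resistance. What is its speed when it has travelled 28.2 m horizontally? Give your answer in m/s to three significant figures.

23.6 m/s

Components: vₓ = 31.00 cos 45.7° = 21.65 m/s, v_y0 = 31.00 sin 45.7° = 22.19 m/s.
Time to reach x = 28.2 m: t = x/vₓ = 28.2/21.65 = 1.302 s.
Vertical velocity there: v_y = v_y0 − g t = 22.19 − 9.80 × 1.302 = 9.422 m/s.
Speed: √(vₓ² + v_y²) = √(21.65² + 9.422²) = 23.61 m/s.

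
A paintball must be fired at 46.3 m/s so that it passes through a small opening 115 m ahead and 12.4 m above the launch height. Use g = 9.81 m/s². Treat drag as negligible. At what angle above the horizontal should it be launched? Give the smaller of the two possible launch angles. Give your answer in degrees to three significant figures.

Trajectory: y = x tanθ − g x² (1 + tan²θ)/(2v₀²). With x = 115, y = 12.4, v₀ = 46.3, g = 9.81:
30.26 tan²θ − 115 tanθ + (42.66) = 0.
tanθ = [115 ± √(115² − 4 × 30.26 × (42.66))] / (2 × 30.26) = (115 ± 89.79) / 60.52, giving tanθ = 0.4166 or 3.384.
θ = 22.62° or 73.54°; the smaller is 22.62°.

22.6°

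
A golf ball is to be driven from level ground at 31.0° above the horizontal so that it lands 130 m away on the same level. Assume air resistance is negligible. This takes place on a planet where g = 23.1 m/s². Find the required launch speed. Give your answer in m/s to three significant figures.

On level ground R = v₀² sin 2θ / g ⇒ v₀ = √(gR / sin 2θ).
v₀ = √(23.1 × 130 / sin 62.00°) = √(3003 / 0.8829) = √3401.1 = 58.32 m/s.

58.3 m/s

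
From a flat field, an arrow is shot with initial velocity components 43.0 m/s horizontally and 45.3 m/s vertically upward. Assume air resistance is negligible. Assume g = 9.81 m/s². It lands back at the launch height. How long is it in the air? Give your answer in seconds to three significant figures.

9.24 s

It returns to y = 0 when t = 2 v_y0 / g = 2(45.30)/9.81 = 9.235 s.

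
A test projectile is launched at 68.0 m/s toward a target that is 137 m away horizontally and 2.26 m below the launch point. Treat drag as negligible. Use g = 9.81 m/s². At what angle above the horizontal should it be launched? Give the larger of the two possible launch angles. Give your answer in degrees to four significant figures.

Trajectory: y = x tanθ − g x² (1 + tan²θ)/(2v₀²). With x = 137, y = −2.26, v₀ = 68.0, g = 9.81:
19.91 tan²θ − 137 tanθ + (17.65) = 0.
tanθ = [137 ± √(137² − 4 × 19.91 × (17.65))] / (2 × 19.91) = (137 ± 131.8) / 39.82, giving tanθ = 0.1313 or 6.750.
θ = 7.482° or 81.57°; the larger is 81.57°.

81.57°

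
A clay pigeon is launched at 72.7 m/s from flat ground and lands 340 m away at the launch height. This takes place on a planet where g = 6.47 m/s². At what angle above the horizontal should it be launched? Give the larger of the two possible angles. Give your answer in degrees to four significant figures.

77.70°

R = v₀² sin 2θ / g gives sin 2θ = gR/v₀² = 6.47·340/72.7² = 0.4162.
2θ = 24.60° or 180° − 24.60° = 155.4°, so θ = 12.30° or 77.70°.
The larger angle is 77.70°.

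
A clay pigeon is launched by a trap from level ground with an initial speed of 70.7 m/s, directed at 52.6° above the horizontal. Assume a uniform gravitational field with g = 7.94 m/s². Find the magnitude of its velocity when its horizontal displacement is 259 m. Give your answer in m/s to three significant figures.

43.7 m/s

Resolve: vₓ = 70.70 cos 52.6° = 42.94 m/s and v_y0 = 70.70 sin 52.6° = 56.17 m/s.
x = vₓ t ⇒ t = 259/42.94 = 6.031 s.
Vertical velocity there: v_y = v_y0 − g t = 56.17 − 7.94 × 6.031 = 8.275 m/s.
Speed: √(vₓ² + v_y²) = √(42.94² + 8.275²) = 43.73 m/s.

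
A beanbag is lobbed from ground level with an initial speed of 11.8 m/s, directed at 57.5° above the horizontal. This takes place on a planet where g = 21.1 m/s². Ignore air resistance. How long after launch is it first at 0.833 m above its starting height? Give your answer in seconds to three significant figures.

Components: vₓ = 11.80 cos 57.5° = 6.340 m/s, v_y0 = 11.80 sin 57.5° = 9.952 m/s.
Set y = v_y0 t − ½ g t² = 0.833: 10.55 t² − 9.952 t + 0.833 = 0.
Quadratic formula: t = (9.952 ± √63.890) / 21.1 = (9.952 ± 7.993) / 21.1 → t = 0.09284 s or 0.8505 s.
The first (ascending) time is 0.09284 s.

0.0928 s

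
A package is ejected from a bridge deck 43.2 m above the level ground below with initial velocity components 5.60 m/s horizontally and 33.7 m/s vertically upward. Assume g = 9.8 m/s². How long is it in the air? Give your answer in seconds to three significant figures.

Vertical motion (up positive, ground at y = 0): 4.900 t² − (33.70) t − 43.2 = 0, so t = (33.70 + √(33.70² + 2·9.80·43.2)) / 9.80 = (33.70 + 44.52) / 9.80 = 7.982 s.

7.98 s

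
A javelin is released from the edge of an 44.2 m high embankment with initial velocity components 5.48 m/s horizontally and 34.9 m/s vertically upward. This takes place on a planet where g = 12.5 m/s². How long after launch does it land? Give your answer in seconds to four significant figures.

6.648 s

The projectile lands when y = 44.2 + (34.90) t − ½·12.5·t² = 0. Positive root: t = (34.90 + √(34.90² + 2·12.5·44.2)) / 12.5 = (34.90 + 48.20) / 12.5 = 6.648 s.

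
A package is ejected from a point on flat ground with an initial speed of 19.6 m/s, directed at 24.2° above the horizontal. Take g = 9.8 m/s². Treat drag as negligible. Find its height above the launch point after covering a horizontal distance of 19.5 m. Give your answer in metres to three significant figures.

Horizontal component vₓ = 19.60 cos 24.2° = 17.88 m/s; vertical v_y0 = 19.60 sin 24.2° = 8.034 m/s.
At x = 19.5 m, t = x/vₓ = 19.5/17.88 = 1.091 s.
Height: y = v_y0 t − ½ g t² = 8.034 × 1.091 − 4.900 × 1.091² = 8.764 − 5.830 = 2.934 m.

2.93 m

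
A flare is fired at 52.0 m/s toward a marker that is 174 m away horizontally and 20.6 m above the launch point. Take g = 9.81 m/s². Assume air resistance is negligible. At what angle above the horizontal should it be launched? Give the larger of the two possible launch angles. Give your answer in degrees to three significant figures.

Trajectory: y = x tanθ − g x² (1 + tan²θ)/(2v₀²). With x = 174, y = 20.6, v₀ = 52.0, g = 9.81:
54.92 tan²θ − 174 tanθ + (75.52) = 0.
tanθ = [174 ± √(174² − 4 × 54.92 × (75.52))] / (2 × 54.92) = (174 ± 117.0) / 109.8, giving tanθ = 0.5191 or 2.649.
θ = 27.43° or 69.32°; the larger is 69.32°.

69.3°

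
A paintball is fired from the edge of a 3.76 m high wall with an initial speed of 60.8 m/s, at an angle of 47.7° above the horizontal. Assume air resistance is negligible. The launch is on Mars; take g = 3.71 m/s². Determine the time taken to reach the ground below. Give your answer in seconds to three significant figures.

Resolve: vₓ = 60.80 cos 47.7° = 40.92 m/s and v_y0 = 60.80 sin 47.7° = 44.97 m/s.
With up positive and y = 0 at the ground: y(t) = 3.76 + (44.97) t − 1.855 t². Setting y = 0 and taking the positive root: t = [44.97 + √(44.97² + 2·3.71·3.76)] / 3.71 = (44.97 + 45.28) / 3.71 = 24.33 s.

24.3 s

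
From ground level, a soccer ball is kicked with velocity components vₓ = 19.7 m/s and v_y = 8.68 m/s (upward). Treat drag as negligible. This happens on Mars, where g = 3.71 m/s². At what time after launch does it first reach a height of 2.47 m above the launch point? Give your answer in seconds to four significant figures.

0.3044 s

Require v_y0 t − ½ g t² = 2.47, i.e. 1.855 t² − 8.680 t + 2.47 = 0.
t = [8.680 ± √(8.680² − 2·3.71·2.47)] / 3.71 = (8.680 ± 7.551) / 3.71, so t = 0.3044 s or t = 4.375 s.
The first (ascending) time is 0.3044 s.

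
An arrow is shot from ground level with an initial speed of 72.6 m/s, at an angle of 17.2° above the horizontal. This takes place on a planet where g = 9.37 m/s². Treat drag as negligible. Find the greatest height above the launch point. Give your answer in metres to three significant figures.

24.6 m

vₓ = 72.60 cos 17.2° = 69.35 m/s; v_y0 = 72.60 sin 17.2° = 21.47 m/s.
Peak height H = v_y0² / (2g) = 460.89 / 18.74 = 24.59 m.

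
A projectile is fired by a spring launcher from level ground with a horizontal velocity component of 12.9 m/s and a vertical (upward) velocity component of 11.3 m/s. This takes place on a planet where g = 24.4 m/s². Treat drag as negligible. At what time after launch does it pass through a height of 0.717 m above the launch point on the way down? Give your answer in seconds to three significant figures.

Require v_y0 t − ½ g t² = 0.717, i.e. 12.20 t² − 11.30 t + 0.717 = 0.
Quadratic formula: t = (11.30 ± √92.700) / 24.4 = (11.30 ± 9.628) / 24.4 → t = 0.06852 s or 0.8577 s.
The descending-branch root is 0.8577 s.

0.858 s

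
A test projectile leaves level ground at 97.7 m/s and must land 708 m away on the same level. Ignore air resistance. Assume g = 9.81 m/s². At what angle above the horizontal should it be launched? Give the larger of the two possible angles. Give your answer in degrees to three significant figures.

66.7°

From R = (v₀²/g) sin 2θ: sin 2θ = 9.81 × 708 / 9545.3 = 0.7276.
2θ = 46.69° or 180° − 46.69° = 133.3°, so θ = 23.34° or 66.66°.
The larger angle is 66.66°.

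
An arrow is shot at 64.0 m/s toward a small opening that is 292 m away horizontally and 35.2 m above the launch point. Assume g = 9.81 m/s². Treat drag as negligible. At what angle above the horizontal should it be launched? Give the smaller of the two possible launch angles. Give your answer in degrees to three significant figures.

30.7°

Trajectory: y = x tanθ − g x² (1 + tan²θ)/(2v₀²). With x = 292, y = 35.2, v₀ = 64.0, g = 9.81:
102.1 tan²θ − 292 tanθ + (137.3) = 0.
tanθ = [292 ± √(292² − 4 × 102.1 × (137.3))] / (2 × 102.1) = (292 ± 170.8) / 204.2, giving tanθ = 0.5933 or 2.267.
θ = 30.68° or 66.19°; the smaller is 30.68°.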